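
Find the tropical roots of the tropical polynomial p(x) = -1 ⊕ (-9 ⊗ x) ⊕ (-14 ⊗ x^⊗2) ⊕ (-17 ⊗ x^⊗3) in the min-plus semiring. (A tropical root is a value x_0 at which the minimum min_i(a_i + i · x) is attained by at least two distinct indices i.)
Roots: {3, 5, 8}

Each tropical root is a break point of the lower envelope of the lines y = a_i + i · x (there are 4 lines, with slopes 0, 1, ..., 3). Only the lines that attain the minimum somewhere contribute to roots; other lines are dominated. Here the surviving (envelope) indices are i = 3, i = 2, i = 1, i = 0.
Intersections between consecutive envelope lines give the roots: for adjacent envelope indices i < j the intersection is x = (a_i − a_j) / (j − i). Reading off the sorted break points: {3, 5, 8}.
Verification: at each break x_0, at least two indices attain the minimum of min_i(a_i + i · x_0).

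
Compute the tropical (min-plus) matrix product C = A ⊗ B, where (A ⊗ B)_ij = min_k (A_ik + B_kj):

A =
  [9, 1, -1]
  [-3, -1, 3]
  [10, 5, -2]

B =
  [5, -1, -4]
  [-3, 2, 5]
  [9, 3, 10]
A ⊗ B =
  [-2, 2, 5]
  [-4, -4, -7]
  [2, 1, 6]

Apply the min-plus product entry-by-entry:
  C[0][0] = min over k of (A[0][0] + B[0][0] = 9 + 5 = 14, A[0][1] + B[1][0] = 1 + -3 = -2, A[0][2] + B[2][0] = -1 + 9 = 8) = -2 (attained at k = 1)
  C[0][1] = min over k of (A[0][0] + B[0][1] = 9 + -1 = 8, A[0][1] + B[1][1] = 1 + 2 = 3, A[0][2] + B[2][1] = -1 + 3 = 2) = 2 (attained at k = 2)
  C[0][2] = min over k of (A[0][0] + B[0][2] = 9 + -4 = 5, A[0][1] + B[1][2] = 1 + 5 = 6, A[0][2] + B[2][2] = -1 + 10 = 9) = 5 (attained at k = 0)
  C[1][0] = min over k of (A[1][0] + B[0][0] = -3 + 5 = 2, A[1][1] + B[1][0] = -1 + -3 = -4, A[1][2] + B[2][0] = 3 + 9 = 12) = -4 (attained at k = 1)
  C[1][1] = min over k of (A[1][0] + B[0][1] = -3 + -1 = -4, A[1][1] + B[1][1] = -1 + 2 = 1, A[1][2] + B[2][1] = 3 + 3 = 6) = -4 (attained at k = 0)
  C[1][2] = min over k of (A[1][0] + B[0][2] = -3 + -4 = -7, A[1][1] + B[1][2] = -1 + 5 = 4, A[1][2] + B[2][2] = 3 + 10 = 13) = -7 (attained at k = 0)
  C[2][0] = min over k of (A[2][0] + B[0][0] = 10 + 5 = 15, A[2][1] + B[1][0] = 5 + -3 = 2, A[2][2] + B[2][0] = -2 + 9 = 7) = 2 (attained at k = 1)
  C[2][1] = min over k of (A[2][0] + B[0][1] = 10 + -1 = 9, A[2][1] + B[1][1] = 5 + 2 = 7, A[2][2] + B[2][1] = -2 + 3 = 1) = 1 (attained at k = 2)
  C[2][2] = min over k of (A[2][0] + B[0][2] = 10 + -4 = 6, A[2][1] + B[1][2] = 5 + 5 = 10, A[2][2] + B[2][2] = -2 + 10 = 8) = 6 (attained at k = 0)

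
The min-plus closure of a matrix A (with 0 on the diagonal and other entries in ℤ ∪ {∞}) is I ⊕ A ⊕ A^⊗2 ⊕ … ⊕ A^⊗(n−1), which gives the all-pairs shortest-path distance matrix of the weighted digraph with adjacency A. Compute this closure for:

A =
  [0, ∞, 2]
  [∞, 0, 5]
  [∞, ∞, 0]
Closure =
  [0, ∞, 2]
  [∞, 0, 5]
  [∞, ∞, 0]

This is the Floyd-Warshall all-pairs shortest-path computation. For each intermediate vertex k = 0, 1, …, 2, update dist[i][j] ← min(dist[i][j], dist[i][k] + dist[k][j]). The final matrix gives, for each (i, j), the minimum total weight of any directed path from i to j (possibly empty when i = j).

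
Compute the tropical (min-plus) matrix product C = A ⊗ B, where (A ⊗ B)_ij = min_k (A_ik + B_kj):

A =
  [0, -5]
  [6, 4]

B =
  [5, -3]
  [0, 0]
A ⊗ B =
  [-5, -5]
  [4, 3]

Apply the min-plus product entry-by-entry:
  C[0][0] = min over k of (A[0][0] + B[0][0] = 0 + 5 = 5, A[0][1] + B[1][0] = -5 + 0 = -5) = -5 (attained at k = 1)
  C[0][1] = min over k of (A[0][0] + B[0][1] = 0 + -3 = -3, A[0][1] + B[1][1] = -5 + 0 = -5) = -5 (attained at k = 1)
  C[1][0] = min over k of (A[1][0] + B[0][0] = 6 + 5 = 11, A[1][1] + B[1][0] = 4 + 0 = 4) = 4 (attained at k = 1)
  C[1][1] = min over k of (A[1][0] + B[0][1] = 6 + -3 = 3, A[1][1] + B[1][1] = 4 + 0 = 4) = 3 (attained at k = 0)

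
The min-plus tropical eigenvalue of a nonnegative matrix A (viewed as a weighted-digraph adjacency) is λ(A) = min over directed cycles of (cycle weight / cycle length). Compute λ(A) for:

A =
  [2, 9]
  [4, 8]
λ(A) = 2

Enumerate directed cycles and compute their means (weight / length). Sample:
  cycle 0 → 0: weight = 2, length = 1, mean = 2/1 ≈ 2.000
  cycle 1 → 1: weight = 8, length = 1, mean = 8/1 ≈ 8.000
  cycle 0 → 1 → 0: weight = 13, length = 2, mean = 13/2 ≈ 6.500
  cycle 1 → 0 → 1: weight = 13, length = 2, mean = 13/2 ≈ 6.500
Minimum mean = 2.000, attained e.g. along the cycle 0 → 0 with weight 2 and length 1. So λ(A) = 2/1 = 2.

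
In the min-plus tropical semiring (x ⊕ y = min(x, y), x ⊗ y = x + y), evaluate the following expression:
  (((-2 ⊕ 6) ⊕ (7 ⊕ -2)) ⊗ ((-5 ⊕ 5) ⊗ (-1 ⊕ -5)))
(((-2 ⊕ 6) ⊕ (7 ⊕ -2)) ⊗ ((-5 ⊕ 5) ⊗ (-1 ⊕ -5))) = -12

Expand innermost to outermost. Recall ⊕ takes the minimum of its arguments and ⊗ takes their sum. Working out the expression (((-2 ⊕ 6) ⊕ (7 ⊕ -2)) ⊗ ((-5 ⊕ 5) ⊗ (-1 ⊕ -5))) gives -12.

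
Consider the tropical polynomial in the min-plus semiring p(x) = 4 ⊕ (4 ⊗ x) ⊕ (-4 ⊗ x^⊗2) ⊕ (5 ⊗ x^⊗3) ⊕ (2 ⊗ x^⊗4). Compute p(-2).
p(-2) = -8

A tropical monomial a ⊗ x^⊗i evaluates to a + i · x. Evaluating each term at x = -2:
  Term 0 contributes 4 + 0 · -2 = 4
  Term 1 contributes 4 + 1 · -2 = 2
  Term 2 contributes -4 + 2 · -2 = -8
  Term 3 contributes 5 + 3 · -2 = -1
  Term 4 contributes 2 + 4 · -2 = -6
p(-2) = ⊕ of these = min[4, 2, -8, -1, -6] = -8.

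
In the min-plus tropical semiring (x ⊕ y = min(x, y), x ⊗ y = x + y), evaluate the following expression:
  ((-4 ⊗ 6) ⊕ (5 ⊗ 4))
((-4 ⊗ 6) ⊕ (5 ⊗ 4)) = 2

Expand innermost to outermost. Recall ⊕ takes the minimum of its arguments and ⊗ takes their sum. Working out the expression ((-4 ⊗ 6) ⊕ (5 ⊗ 4)) gives 2.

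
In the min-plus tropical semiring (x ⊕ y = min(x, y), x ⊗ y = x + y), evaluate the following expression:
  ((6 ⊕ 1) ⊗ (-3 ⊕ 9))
((6 ⊕ 1) ⊗ (-3 ⊕ 9)) = -2

Expand innermost to outermost. Recall ⊕ takes the minimum of its arguments and ⊗ takes their sum. Working out the expression ((6 ⊕ 1) ⊗ (-3 ⊕ 9)) gives -2.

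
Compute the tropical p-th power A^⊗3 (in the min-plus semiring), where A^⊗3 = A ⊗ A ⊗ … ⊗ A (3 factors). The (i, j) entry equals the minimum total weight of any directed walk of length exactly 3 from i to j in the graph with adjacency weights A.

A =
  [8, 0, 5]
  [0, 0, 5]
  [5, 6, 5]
A^⊗3 =
  [0, 0, 5]
  [0, 0, 5]
  [5, 5, 10]

Each entry (A^⊗3)_ij equals the minimum over all length-3 walks i = v_0 → v_1 → … → v_3 = j of Σ_t A[v_t][v_{t+1}]. For example, for (i, j) = (0, 2) we minimise over 9 possible intermediate vertex sequences; the minimum is 5, attained along the walk 0 → 1 → 0 → 2.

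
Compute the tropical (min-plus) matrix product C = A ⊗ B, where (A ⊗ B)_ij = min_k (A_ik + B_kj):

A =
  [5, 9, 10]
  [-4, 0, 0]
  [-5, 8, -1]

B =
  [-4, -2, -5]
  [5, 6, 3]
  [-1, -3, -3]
A ⊗ B =
  [1, 3, 0]
  [-8, -6, -9]
  [-9, -7, -10]

Apply the min-plus product entry-by-entry:
  C[0][0] = min over k of (A[0][0] + B[0][0] = 5 + -4 = 1, A[0][1] + B[1][0] = 9 + 5 = 14, A[0][2] + B[2][0] = 10 + -1 = 9) = 1 (attained at k = 0)
  C[0][1] = min over k of (A[0][0] + B[0][1] = 5 + -2 = 3, A[0][1] + B[1][1] = 9 + 6 = 15, A[0][2] + B[2][1] = 10 + -3 = 7) = 3 (attained at k = 0)
  C[0][2] = min over k of (A[0][0] + B[0][2] = 5 + -5 = 0, A[0][1] + B[1][2] = 9 + 3 = 12, A[0][2] + B[2][2] = 10 + -3 = 7) = 0 (attained at k = 0)
  C[1][0] = min over k of (A[1][0] + B[0][0] = -4 + -4 = -8, A[1][1] + B[1][0] = 0 + 5 = 5, A[1][2] + B[2][0] = 0 + -1 = -1) = -8 (attained at k = 0)
  C[1][1] = min over k of (A[1][0] + B[0][1] = -4 + -2 = -6, A[1][1] + B[1][1] = 0 + 6 = 6, A[1][2] + B[2][1] = 0 + -3 = -3) = -6 (attained at k = 0)
  C[1][2] = min over k of (A[1][0] + B[0][2] = -4 + -5 = -9, A[1][1] + B[1][2] = 0 + 3 = 3, A[1][2] + B[2][2] = 0 + -3 = -3) = -9 (attained at k = 0)
  C[2][0] = min over k of (A[2][0] + B[0][0] = -5 + -4 = -9, A[2][1] + B[1][0] = 8 + 5 = 13, A[2][2] + B[2][0] = -1 + -1 = -2) = -9 (attained at k = 0)
  C[2][1] = min over k of (A[2][0] + B[0][1] = -5 + -2 = -7, A[2][1] + B[1][1] = 8 + 6 = 14, A[2][2] + B[2][1] = -1 + -3 = -4) = -7 (attained at k = 0)
  C[2][2] = min over k of (A[2][0] + B[0][2] = -5 + -5 = -10, A[2][1] + B[1][2] = 8 + 3 = 11, A[2][2] + B[2][2] = -1 + -3 = -4) = -10 (attained at k = 0)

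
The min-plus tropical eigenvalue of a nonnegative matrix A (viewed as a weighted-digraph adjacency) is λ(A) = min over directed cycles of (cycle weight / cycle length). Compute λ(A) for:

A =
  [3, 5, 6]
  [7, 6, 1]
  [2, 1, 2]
λ(A) = 1

Enumerate directed cycles and compute their means (weight / length). Sample:
  cycle 0 → 0: weight = 3, length = 1, mean = 3/1 ≈ 3.000
  cycle 1 → 1: weight = 6, length = 1, mean = 6/1 ≈ 6.000
  cycle 2 → 2: weight = 2, length = 1, mean = 2/1 ≈ 2.000
  cycle 0 → 1 → 0: weight = 12, length = 2, mean = 12/2 ≈ 6.000
  cycle 0 → 2 → 0: weight = 8, length = 2, mean = 8/2 ≈ 4.000
  cycle 1 → 0 → 1: weight = 12, length = 2, mean = 12/2 ≈ 6.000
Minimum mean = 1.000, attained e.g. along the cycle 1 → 2 → 1 with weight 2 and length 2. So λ(A) = 2/2 = 1.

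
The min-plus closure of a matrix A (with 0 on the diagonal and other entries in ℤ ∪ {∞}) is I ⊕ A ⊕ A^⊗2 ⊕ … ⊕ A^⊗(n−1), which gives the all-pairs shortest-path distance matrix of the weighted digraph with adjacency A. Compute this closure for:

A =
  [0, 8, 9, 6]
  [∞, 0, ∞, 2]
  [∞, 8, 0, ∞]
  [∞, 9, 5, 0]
Closure =
  [0, 8, 9, 6]
  [∞, 0, 7, 2]
  [∞, 8, 0, 10]
  [∞, 9, 5, 0]

This is the Floyd-Warshall all-pairs shortest-path computation. For each intermediate vertex k = 0, 1, …, 3, update dist[i][j] ← min(dist[i][j], dist[i][k] + dist[k][j]). The final matrix gives, for each (i, j), the minimum total weight of any directed path from i to j (possibly empty when i = j).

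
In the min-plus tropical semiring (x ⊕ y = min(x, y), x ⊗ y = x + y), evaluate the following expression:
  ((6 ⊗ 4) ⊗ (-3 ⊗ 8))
((6 ⊗ 4) ⊗ (-3 ⊗ 8)) = 15

Expand innermost to outermost. Recall ⊕ takes the minimum of its arguments and ⊗ takes their sum. Working out the expression ((6 ⊗ 4) ⊗ (-3 ⊗ 8)) gives 15.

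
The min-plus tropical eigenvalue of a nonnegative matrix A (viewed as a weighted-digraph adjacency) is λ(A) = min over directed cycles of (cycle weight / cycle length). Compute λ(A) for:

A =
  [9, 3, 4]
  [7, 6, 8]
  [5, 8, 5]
λ(A) = 9/2

Enumerate directed cycles and compute their means (weight / length). Sample:
  cycle 0 → 0: weight = 9, length = 1, mean = 9/1 ≈ 9.000
  cycle 1 → 1: weight = 6, length = 1, mean = 6/1 ≈ 6.000
  cycle 2 → 2: weight = 5, length = 1, mean = 5/1 ≈ 5.000
  cycle 0 → 1 → 0: weight = 10, length = 2, mean = 10/2 ≈ 5.000
  cycle 0 → 2 → 0: weight = 9, length = 2, mean = 9/2 ≈ 4.500
  cycle 1 → 0 → 1: weight = 10, length = 2, mean = 10/2 ≈ 5.000
Minimum mean = 4.500, attained e.g. along the cycle 0 → 2 → 0 with weight 9 and length 2. So λ(A) = 9/2 = 9/2.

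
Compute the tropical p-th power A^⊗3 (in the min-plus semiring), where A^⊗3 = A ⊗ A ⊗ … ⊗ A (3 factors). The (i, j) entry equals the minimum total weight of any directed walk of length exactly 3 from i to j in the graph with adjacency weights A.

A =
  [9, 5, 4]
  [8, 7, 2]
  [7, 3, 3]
A^⊗3 =
  [14, 10, 9]
  [12, 8, 7]
  [12, 8, 8]

Each entry (A^⊗3)_ij equals the minimum over all length-3 walks i = v_0 → v_1 → … → v_3 = j of Σ_t A[v_t][v_{t+1}]. For example, for (i, j) = (0, 2) we minimise over 9 possible intermediate vertex sequences; the minimum is 9, attained along the walk 0 → 2 → 1 → 2.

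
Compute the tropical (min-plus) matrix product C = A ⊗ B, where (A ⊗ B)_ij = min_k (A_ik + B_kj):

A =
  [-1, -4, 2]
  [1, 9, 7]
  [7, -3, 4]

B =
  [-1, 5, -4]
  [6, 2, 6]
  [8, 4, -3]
A ⊗ B =
  [-2, -2, -5]
  [0, 6, -3]
  [3, -1, 1]

Apply the min-plus product entry-by-entry:
  C[0][0] = min over k of (A[0][0] + B[0][0] = -1 + -1 = -2, A[0][1] + B[1][0] = -4 + 6 = 2, A[0][2] + B[2][0] = 2 + 8 = 10) = -2 (attained at k = 0)
  C[0][1] = min over k of (A[0][0] + B[0][1] = -1 + 5 = 4, A[0][1] + B[1][1] = -4 + 2 = -2, A[0][2] + B[2][1] = 2 + 4 = 6) = -2 (attained at k = 1)
  C[0][2] = min over k of (A[0][0] + B[0][2] = -1 + -4 = -5, A[0][1] + B[1][2] = -4 + 6 = 2, A[0][2] + B[2][2] = 2 + -3 = -1) = -5 (attained at k = 0)
  C[1][0] = min over k of (A[1][0] + B[0][0] = 1 + -1 = 0, A[1][1] + B[1][0] = 9 + 6 = 15, A[1][2] + B[2][0] = 7 + 8 = 15) = 0 (attained at k = 0)
  C[1][1] = min over k of (A[1][0] + B[0][1] = 1 + 5 = 6, A[1][1] + B[1][1] = 9 + 2 = 11, A[1][2] + B[2][1] = 7 + 4 = 11) = 6 (attained at k = 0)
  C[1][2] = min over k of (A[1][0] + B[0][2] = 1 + -4 = -3, A[1][1] + B[1][2] = 9 + 6 = 15, A[1][2] + B[2][2] = 7 + -3 = 4) = -3 (attained at k = 0)
  C[2][0] = min over k of (A[2][0] + B[0][0] = 7 + -1 = 6, A[2][1] + B[1][0] = -3 + 6 = 3, A[2][2] + B[2][0] = 4 + 8 = 12) = 3 (attained at k = 1)
  C[2][1] = min over k of (A[2][0] + B[0][1] = 7 + 5 = 12, A[2][1] + B[1][1] = -3 + 2 = -1, A[2][2] + B[2][1] = 4 + 4 = 8) = -1 (attained at k = 1)
  C[2][2] = min over k of (A[2][0] + B[0][2] = 7 + -4 = 3, A[2][1] + B[1][2] = -3 + 6 = 3, A[2][2] + B[2][2] = 4 + -3 = 1) = 1 (attained at k = 2)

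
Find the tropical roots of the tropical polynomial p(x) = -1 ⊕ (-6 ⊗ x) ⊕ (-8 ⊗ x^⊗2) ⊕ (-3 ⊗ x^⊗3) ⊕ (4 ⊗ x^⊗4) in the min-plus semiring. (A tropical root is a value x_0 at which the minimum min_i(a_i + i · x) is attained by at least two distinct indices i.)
Roots: {-7, -5, 2, 5}

Each tropical root is a break point of the lower envelope of the lines y = a_i + i · x (there are 5 lines, with slopes 0, 1, ..., 4). Only the lines that attain the minimum somewhere contribute to roots; other lines are dominated. Here the surviving (envelope) indices are i = 4, i = 3, i = 2, i = 1, i = 0.
Intersections between consecutive envelope lines give the roots: for adjacent envelope indices i < j the intersection is x = (a_i − a_j) / (j − i). Reading off the sorted break points: {-7, -5, 2, 5}.
Verification: at each break x_0, at least two indices attain the minimum of min_i(a_i + i · x_0).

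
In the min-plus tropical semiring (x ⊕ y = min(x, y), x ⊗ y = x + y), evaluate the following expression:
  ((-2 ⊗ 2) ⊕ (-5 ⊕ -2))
((-2 ⊗ 2) ⊕ (-5 ⊕ -2)) = -5

Expand innermost to outermost. Recall ⊕ takes the minimum of its arguments and ⊗ takes their sum. Working out the expression ((-2 ⊗ 2) ⊕ (-5 ⊕ -2)) gives -5.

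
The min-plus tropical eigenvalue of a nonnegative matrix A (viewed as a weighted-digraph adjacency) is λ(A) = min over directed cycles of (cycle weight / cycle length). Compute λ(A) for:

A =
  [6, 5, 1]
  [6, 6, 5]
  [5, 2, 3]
λ(A) = 3

Enumerate directed cycles and compute their means (weight / length). Sample:
  cycle 0 → 0: weight = 6, length = 1, mean = 6/1 ≈ 6.000
  cycle 1 → 1: weight = 6, length = 1, mean = 6/1 ≈ 6.000
  cycle 2 → 2: weight = 3, length = 1, mean = 3/1 ≈ 3.000
  cycle 0 → 1 → 0: weight = 11, length = 2, mean = 11/2 ≈ 5.500
  cycle 0 → 2 → 0: weight = 6, length = 2, mean = 6/2 ≈ 3.000
  cycle 1 → 0 → 1: weight = 11, length = 2, mean = 11/2 ≈ 5.500
Minimum mean = 3.000, attained e.g. along the cycle 2 → 2 with weight 3 and length 1. So λ(A) = 3/1 = 3.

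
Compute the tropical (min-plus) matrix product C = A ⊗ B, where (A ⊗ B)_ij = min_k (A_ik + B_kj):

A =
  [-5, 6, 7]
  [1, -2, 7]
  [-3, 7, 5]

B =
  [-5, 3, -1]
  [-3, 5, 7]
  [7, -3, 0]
A ⊗ B =
  [-10, -2, -6]
  [-5, 3, 0]
  [-8, 0, -4]

Apply the min-plus product entry-by-entry:
  C[0][0] = min over k of (A[0][0] + B[0][0] = -5 + -5 = -10, A[0][1] + B[1][0] = 6 + -3 = 3, A[0][2] + B[2][0] = 7 + 7 = 14) = -10 (attained at k = 0)
  C[0][1] = min over k of (A[0][0] + B[0][1] = -5 + 3 = -2, A[0][1] + B[1][1] = 6 + 5 = 11, A[0][2] + B[2][1] = 7 + -3 = 4) = -2 (attained at k = 0)
  C[0][2] = min over k of (A[0][0] + B[0][2] = -5 + -1 = -6, A[0][1] + B[1][2] = 6 + 7 = 13, A[0][2] + B[2][2] = 7 + 0 = 7) = -6 (attained at k = 0)
  C[1][0] = min over k of (A[1][0] + B[0][0] = 1 + -5 = -4, A[1][1] + B[1][0] = -2 + -3 = -5, A[1][2] + B[2][0] = 7 + 7 = 14) = -5 (attained at k = 1)
  C[1][1] = min over k of (A[1][0] + B[0][1] = 1 + 3 = 4, A[1][1] + B[1][1] = -2 + 5 = 3, A[1][2] + B[2][1] = 7 + -3 = 4) = 3 (attained at k = 1)
  C[1][2] = min over k of (A[1][0] + B[0][2] = 1 + -1 = 0, A[1][1] + B[1][2] = -2 + 7 = 5, A[1][2] + B[2][2] = 7 + 0 = 7) = 0 (attained at k = 0)
  C[2][0] = min over k of (A[2][0] + B[0][0] = -3 + -5 = -8, A[2][1] + B[1][0] = 7 + -3 = 4, A[2][2] + B[2][0] = 5 + 7 = 12) = -8 (attained at k = 0)
  C[2][1] = min over k of (A[2][0] + B[0][1] = -3 + 3 = 0, A[2][1] + B[1][1] = 7 + 5 = 12, A[2][2] + B[2][1] = 5 + -3 = 2) = 0 (attained at k = 0)
  C[2][2] = min over k of (A[2][0] + B[0][2] = -3 + -1 = -4, A[2][1] + B[1][2] = 7 + 7 = 14, A[2][2] + B[2][2] = 5 + 0 = 5) = -4 (attained at k = 0)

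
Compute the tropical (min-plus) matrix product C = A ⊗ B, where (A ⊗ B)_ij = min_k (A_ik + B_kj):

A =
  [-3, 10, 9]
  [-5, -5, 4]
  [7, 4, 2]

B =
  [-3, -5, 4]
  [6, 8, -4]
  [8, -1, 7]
A ⊗ B =
  [-6, -8, 1]
  [-8, -10, -9]
  [4, 1, 0]

Apply the min-plus product entry-by-entry:
  C[0][0] = min over k of (A[0][0] + B[0][0] = -3 + -3 = -6, A[0][1] + B[1][0] = 10 + 6 = 16, A[0][2] + B[2][0] = 9 + 8 = 17) = -6 (attained at k = 0)
  C[0][1] = min over k of (A[0][0] + B[0][1] = -3 + -5 = -8, A[0][1] + B[1][1] = 10 + 8 = 18, A[0][2] + B[2][1] = 9 + -1 = 8) = -8 (attained at k = 0)
  C[0][2] = min over k of (A[0][0] + B[0][2] = -3 + 4 = 1, A[0][1] + B[1][2] = 10 + -4 = 6, A[0][2] + B[2][2] = 9 + 7 = 16) = 1 (attained at k = 0)
  C[1][0] = min over k of (A[1][0] + B[0][0] = -5 + -3 = -8, A[1][1] + B[1][0] = -5 + 6 = 1, A[1][2] + B[2][0] = 4 + 8 = 12) = -8 (attained at k = 0)
  C[1][1] = min over k of (A[1][0] + B[0][1] = -5 + -5 = -10, A[1][1] + B[1][1] = -5 + 8 = 3, A[1][2] + B[2][1] = 4 + -1 = 3) = -10 (attained at k = 0)
  C[1][2] = min over k of (A[1][0] + B[0][2] = -5 + 4 = -1, A[1][1] + B[1][2] = -5 + -4 = -9, A[1][2] + B[2][2] = 4 + 7 = 11) = -9 (attained at k = 1)
  C[2][0] = min over k of (A[2][0] + B[0][0] = 7 + -3 = 4, A[2][1] + B[1][0] = 4 + 6 = 10, A[2][2] + B[2][0] = 2 + 8 = 10) = 4 (attained at k = 0)
  C[2][1] = min over k of (A[2][0] + B[0][1] = 7 + -5 = 2, A[2][1] + B[1][1] = 4 + 8 = 12, A[2][2] + B[2][1] = 2 + -1 = 1) = 1 (attained at k = 2)
  C[2][2] = min over k of (A[2][0] + B[0][2] = 7 + 4 = 11, A[2][1] + B[1][2] = 4 + -4 = 0, A[2][2] + B[2][2] = 2 + 7 = 9) = 0 (attained at k = 1)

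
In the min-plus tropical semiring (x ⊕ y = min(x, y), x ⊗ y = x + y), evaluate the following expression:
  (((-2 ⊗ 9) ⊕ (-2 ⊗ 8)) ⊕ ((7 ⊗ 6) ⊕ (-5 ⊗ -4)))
(((-2 ⊗ 9) ⊕ (-2 ⊗ 8)) ⊕ ((7 ⊗ 6) ⊕ (-5 ⊗ -4))) = -9

Expand innermost to outermost. Recall ⊕ takes the minimum of its arguments and ⊗ takes their sum. Working out the expression (((-2 ⊗ 9) ⊕ (-2 ⊗ 8)) ⊕ ((7 ⊗ 6) ⊕ (-5 ⊗ -4))) gives -9.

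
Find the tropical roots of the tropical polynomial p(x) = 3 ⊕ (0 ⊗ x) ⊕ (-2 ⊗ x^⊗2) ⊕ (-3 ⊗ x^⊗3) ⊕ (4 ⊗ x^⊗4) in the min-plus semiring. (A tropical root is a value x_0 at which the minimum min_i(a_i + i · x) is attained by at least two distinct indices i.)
Roots: {-7, 1, 2, 3}

Each tropical root is a break point of the lower envelope of the lines y = a_i + i · x (there are 5 lines, with slopes 0, 1, ..., 4). Only the lines that attain the minimum somewhere contribute to roots; other lines are dominated. Here the surviving (envelope) indices are i = 4, i = 3, i = 2, i = 1, i = 0.
Intersections between consecutive envelope lines give the roots: for adjacent envelope indices i < j the intersection is x = (a_i − a_j) / (j − i). Reading off the sorted break points: {-7, 1, 2, 3}.
Verification: at each break x_0, at least two indices attain the minimum of min_i(a_i + i · x_0).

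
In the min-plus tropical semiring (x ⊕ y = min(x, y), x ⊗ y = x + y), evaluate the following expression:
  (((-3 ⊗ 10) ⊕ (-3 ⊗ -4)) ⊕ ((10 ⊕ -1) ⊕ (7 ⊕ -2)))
(((-3 ⊗ 10) ⊕ (-3 ⊗ -4)) ⊕ ((10 ⊕ -1) ⊕ (7 ⊕ -2))) = -7

Expand innermost to outermost. Recall ⊕ takes the minimum of its arguments and ⊗ takes their sum. Working out the expression (((-3 ⊗ 10) ⊕ (-3 ⊗ -4)) ⊕ ((10 ⊕ -1) ⊕ (7 ⊕ -2))) gives -7.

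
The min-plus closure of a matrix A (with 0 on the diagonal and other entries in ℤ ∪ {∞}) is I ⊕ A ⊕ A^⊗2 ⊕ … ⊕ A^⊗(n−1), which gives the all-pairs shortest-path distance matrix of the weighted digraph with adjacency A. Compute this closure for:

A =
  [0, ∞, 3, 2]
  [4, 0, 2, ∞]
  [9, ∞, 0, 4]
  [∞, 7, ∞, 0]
Closure =
  [0, 9, 3, 2]
  [4, 0, 2, 6]
  [9, 11, 0, 4]
  [11, 7, 9, 0]

This is the Floyd-Warshall all-pairs shortest-path computation. For each intermediate vertex k = 0, 1, …, 3, update dist[i][j] ← min(dist[i][j], dist[i][k] + dist[k][j]). The final matrix gives, for each (i, j), the minimum total weight of any directed path from i to j (possibly empty when i = j).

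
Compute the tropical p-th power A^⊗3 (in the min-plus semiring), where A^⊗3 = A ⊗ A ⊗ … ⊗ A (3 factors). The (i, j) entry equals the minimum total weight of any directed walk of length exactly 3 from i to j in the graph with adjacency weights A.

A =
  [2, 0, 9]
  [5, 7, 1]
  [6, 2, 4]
A^⊗3 =
  [6, 3, 3]
  [8, 7, 4]
  [9, 5, 7]

Each entry (A^⊗3)_ij equals the minimum over all length-3 walks i = v_0 → v_1 → … → v_3 = j of Σ_t A[v_t][v_{t+1}]. For example, for (i, j) = (0, 2) we minimise over 9 possible intermediate vertex sequences; the minimum is 3, attained along the walk 0 → 0 → 1 → 2.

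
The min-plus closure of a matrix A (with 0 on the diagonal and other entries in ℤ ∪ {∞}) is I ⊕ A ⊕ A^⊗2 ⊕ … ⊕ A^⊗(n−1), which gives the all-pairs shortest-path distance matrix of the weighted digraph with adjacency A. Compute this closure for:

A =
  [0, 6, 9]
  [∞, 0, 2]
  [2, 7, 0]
Closure =
  [0, 6, 8]
  [4, 0, 2]
  [2, 7, 0]

This is the Floyd-Warshall all-pairs shortest-path computation. For each intermediate vertex k = 0, 1, …, 2, update dist[i][j] ← min(dist[i][j], dist[i][k] + dist[k][j]). The final matrix gives, for each (i, j), the minimum total weight of any directed path from i to j (possibly empty when i = j).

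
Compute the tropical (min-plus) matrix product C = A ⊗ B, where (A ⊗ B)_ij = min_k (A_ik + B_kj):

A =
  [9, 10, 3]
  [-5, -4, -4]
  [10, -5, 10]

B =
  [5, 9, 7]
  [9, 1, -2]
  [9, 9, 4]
A ⊗ B =
  [12, 11, 7]
  [0, -3, -6]
  [4, -4, -7]

Apply the min-plus product entry-by-entry:
  C[0][0] = min over k of (A[0][0] + B[0][0] = 9 + 5 = 14, A[0][1] + B[1][0] = 10 + 9 = 19, A[0][2] + B[2][0] = 3 + 9 = 12) = 12 (attained at k = 2)
  C[0][1] = min over k of (A[0][0] + B[0][1] = 9 + 9 = 18, A[0][1] + B[1][1] = 10 + 1 = 11, A[0][2] + B[2][1] = 3 + 9 = 12) = 11 (attained at k = 1)
  C[0][2] = min over k of (A[0][0] + B[0][2] = 9 + 7 = 16, A[0][1] + B[1][2] = 10 + -2 = 8, A[0][2] + B[2][2] = 3 + 4 = 7) = 7 (attained at k = 2)
  C[1][0] = min over k of (A[1][0] + B[0][0] = -5 + 5 = 0, A[1][1] + B[1][0] = -4 + 9 = 5, A[1][2] + B[2][0] = -4 + 9 = 5) = 0 (attained at k = 0)
  C[1][1] = min over k of (A[1][0] + B[0][1] = -5 + 9 = 4, A[1][1] + B[1][1] = -4 + 1 = -3, A[1][2] + B[2][1] = -4 + 9 = 5) = -3 (attained at k = 1)
  C[1][2] = min over k of (A[1][0] + B[0][2] = -5 + 7 = 2, A[1][1] + B[1][2] = -4 + -2 = -6, A[1][2] + B[2][2] = -4 + 4 = 0) = -6 (attained at k = 1)
  C[2][0] = min over k of (A[2][0] + B[0][0] = 10 + 5 = 15, A[2][1] + B[1][0] = -5 + 9 = 4, A[2][2] + B[2][0] = 10 + 9 = 19) = 4 (attained at k = 1)
  C[2][1] = min over k of (A[2][0] + B[0][1] = 10 + 9 = 19, A[2][1] + B[1][1] = -5 + 1 = -4, A[2][2] + B[2][1] = 10 + 9 = 19) = -4 (attained at k = 1)
  C[2][2] = min over k of (A[2][0] + B[0][2] = 10 + 7 = 17, A[2][1] + B[1][2] = -5 + -2 = -7, A[2][2] + B[2][2] = 10 + 4 = 14) = -7 (attained at k = 1)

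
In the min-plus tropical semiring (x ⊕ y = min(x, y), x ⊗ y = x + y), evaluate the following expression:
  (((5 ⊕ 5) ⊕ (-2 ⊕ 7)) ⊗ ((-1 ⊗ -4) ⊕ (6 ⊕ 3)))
(((5 ⊕ 5) ⊕ (-2 ⊕ 7)) ⊗ ((-1 ⊗ -4) ⊕ (6 ⊕ 3))) = -7

Expand innermost to outermost. Recall ⊕ takes the minimum of its arguments and ⊗ takes their sum. Working out the expression (((5 ⊕ 5) ⊕ (-2 ⊕ 7)) ⊗ ((-1 ⊗ -4) ⊕ (6 ⊕ 3))) gives -7.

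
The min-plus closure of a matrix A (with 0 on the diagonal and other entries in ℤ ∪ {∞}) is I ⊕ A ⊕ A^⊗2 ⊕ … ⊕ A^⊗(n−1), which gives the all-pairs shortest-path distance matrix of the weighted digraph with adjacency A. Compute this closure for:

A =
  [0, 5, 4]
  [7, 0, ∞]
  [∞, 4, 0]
Closure =
  [0, 5, 4]
  [7, 0, 11]
  [11, 4, 0]

This is the Floyd-Warshall all-pairs shortest-path computation. For each intermediate vertex k = 0, 1, …, 2, update dist[i][j] ← min(dist[i][j], dist[i][k] + dist[k][j]). The final matrix gives, for each (i, j), the minimum total weight of any directed path from i to j (possibly empty when i = j).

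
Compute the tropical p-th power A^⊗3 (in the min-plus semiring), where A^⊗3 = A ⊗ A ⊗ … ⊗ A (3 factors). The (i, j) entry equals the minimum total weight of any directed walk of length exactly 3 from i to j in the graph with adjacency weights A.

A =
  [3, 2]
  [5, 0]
A^⊗3 =
  [7, 2]
  [5, 0]

Each entry (A^⊗3)_ij equals the minimum over all length-3 walks i = v_0 → v_1 → … → v_3 = j of Σ_t A[v_t][v_{t+1}]. For example, for (i, j) = (0, 1) we minimise over 4 possible intermediate vertex sequences; the minimum is 2, attained along the walk 0 → 1 → 1 → 1.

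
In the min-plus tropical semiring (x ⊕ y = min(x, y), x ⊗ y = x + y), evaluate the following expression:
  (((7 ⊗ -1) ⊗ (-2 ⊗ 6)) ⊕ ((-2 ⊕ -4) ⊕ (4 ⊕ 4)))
(((7 ⊗ -1) ⊗ (-2 ⊗ 6)) ⊕ ((-2 ⊕ -4) ⊕ (4 ⊕ 4))) = -4

Expand innermost to outermost. Recall ⊕ takes the minimum of its arguments and ⊗ takes their sum. Working out the expression (((7 ⊗ -1) ⊗ (-2 ⊗ 6)) ⊕ ((-2 ⊕ -4) ⊕ (4 ⊕ 4))) gives -4.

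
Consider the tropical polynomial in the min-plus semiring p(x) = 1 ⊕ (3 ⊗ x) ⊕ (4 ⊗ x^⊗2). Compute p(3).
p(3) = 1

A tropical monomial a ⊗ x^⊗i evaluates to a + i · x. Evaluating each term at x = 3:
  Term 0 contributes 1 + 0 · 3 = 1
  Term 1 contributes 3 + 1 · 3 = 6
  Term 2 contributes 4 + 2 · 3 = 10
p(3) = ⊕ of these = min[1, 6, 10] = 1.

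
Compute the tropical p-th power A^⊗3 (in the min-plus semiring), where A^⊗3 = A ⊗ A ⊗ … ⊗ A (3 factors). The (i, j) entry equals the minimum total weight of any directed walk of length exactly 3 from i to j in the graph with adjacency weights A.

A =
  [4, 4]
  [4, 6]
A^⊗3 =
  [12, 12]
  [12, 12]

Each entry (A^⊗3)_ij equals the minimum over all length-3 walks i = v_0 → v_1 → … → v_3 = j of Σ_t A[v_t][v_{t+1}]. For example, for (i, j) = (0, 1) we minimise over 4 possible intermediate vertex sequences; the minimum is 12, attained along the walk 0 → 0 → 0 → 1.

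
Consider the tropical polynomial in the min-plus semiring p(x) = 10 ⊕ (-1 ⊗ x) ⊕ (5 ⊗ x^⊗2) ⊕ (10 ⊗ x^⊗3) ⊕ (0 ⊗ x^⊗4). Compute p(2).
p(2) = 1

A tropical monomial a ⊗ x^⊗i evaluates to a + i · x. Evaluating each term at x = 2:
  Term 0 contributes 10 + 0 · 2 = 10
  Term 1 contributes -1 + 1 · 2 = 1
  Term 2 contributes 5 + 2 · 2 = 9
  Term 3 contributes 10 + 3 · 2 = 16
  Term 4 contributes 0 + 4 · 2 = 8
p(2) = ⊕ of these = min[10, 1, 9, 16, 8] = 1.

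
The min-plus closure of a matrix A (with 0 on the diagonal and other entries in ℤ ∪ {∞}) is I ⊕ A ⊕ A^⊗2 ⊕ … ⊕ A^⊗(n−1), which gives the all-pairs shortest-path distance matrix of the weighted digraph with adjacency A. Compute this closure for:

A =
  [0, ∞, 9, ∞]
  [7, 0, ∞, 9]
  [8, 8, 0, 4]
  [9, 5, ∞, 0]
Closure =
  [0, 17, 9, 13]
  [7, 0, 16, 9]
  [8, 8, 0, 4]
  [9, 5, 18, 0]

This is the Floyd-Warshall all-pairs shortest-path computation. For each intermediate vertex k = 0, 1, …, 3, update dist[i][j] ← min(dist[i][j], dist[i][k] + dist[k][j]). The final matrix gives, for each (i, j), the minimum total weight of any directed path from i to j (possibly empty when i = j).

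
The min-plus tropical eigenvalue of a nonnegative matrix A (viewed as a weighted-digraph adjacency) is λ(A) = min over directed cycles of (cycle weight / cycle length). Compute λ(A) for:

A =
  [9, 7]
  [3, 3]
λ(A) = 3

Enumerate directed cycles and compute their means (weight / length). Sample:
  cycle 0 → 0: weight = 9, length = 1, mean = 9/1 ≈ 9.000
  cycle 1 → 1: weight = 3, length = 1, mean = 3/1 ≈ 3.000
  cycle 0 → 1 → 0: weight = 10, length = 2, mean = 10/2 ≈ 5.000
  cycle 1 → 0 → 1: weight = 10, length = 2, mean = 10/2 ≈ 5.000
Minimum mean = 3.000, attained e.g. along the cycle 1 → 1 with weight 3 and length 1. So λ(A) = 3/1 = 3.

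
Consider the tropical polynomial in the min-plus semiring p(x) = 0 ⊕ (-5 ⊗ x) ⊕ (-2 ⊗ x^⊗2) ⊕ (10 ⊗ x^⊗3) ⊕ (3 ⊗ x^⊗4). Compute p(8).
p(8) = 0

A tropical monomial a ⊗ x^⊗i evaluates to a + i · x. Evaluating each term at x = 8:
  Term 0 contributes 0 + 0 · 8 = 0
  Term 1 contributes -5 + 1 · 8 = 3
  Term 2 contributes -2 + 2 · 8 = 14
  Term 3 contributes 10 + 3 · 8 = 34
  Term 4 contributes 3 + 4 · 8 = 35
p(8) = ⊕ of these = min[0, 3, 14, 34, 35] = 0.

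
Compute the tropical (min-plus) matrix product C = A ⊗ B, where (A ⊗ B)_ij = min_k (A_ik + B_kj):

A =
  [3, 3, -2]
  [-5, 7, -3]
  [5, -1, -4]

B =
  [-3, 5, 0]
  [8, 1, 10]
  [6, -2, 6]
A ⊗ B =
  [0, -4, 3]
  [-8, -5, -5]
  [2, -6, 2]

Apply the min-plus product entry-by-entry:
  C[0][0] = min over k of (A[0][0] + B[0][0] = 3 + -3 = 0, A[0][1] + B[1][0] = 3 + 8 = 11, A[0][2] + B[2][0] = -2 + 6 = 4) = 0 (attained at k = 0)
  C[0][1] = min over k of (A[0][0] + B[0][1] = 3 + 5 = 8, A[0][1] + B[1][1] = 3 + 1 = 4, A[0][2] + B[2][1] = -2 + -2 = -4) = -4 (attained at k = 2)
  C[0][2] = min over k of (A[0][0] + B[0][2] = 3 + 0 = 3, A[0][1] + B[1][2] = 3 + 10 = 13, A[0][2] + B[2][2] = -2 + 6 = 4) = 3 (attained at k = 0)
  C[1][0] = min over k of (A[1][0] + B[0][0] = -5 + -3 = -8, A[1][1] + B[1][0] = 7 + 8 = 15, A[1][2] + B[2][0] = -3 + 6 = 3) = -8 (attained at k = 0)
  C[1][1] = min over k of (A[1][0] + B[0][1] = -5 + 5 = 0, A[1][1] + B[1][1] = 7 + 1 = 8, A[1][2] + B[2][1] = -3 + -2 = -5) = -5 (attained at k = 2)
  C[1][2] = min over k of (A[1][0] + B[0][2] = -5 + 0 = -5, A[1][1] + B[1][2] = 7 + 10 = 17, A[1][2] + B[2][2] = -3 + 6 = 3) = -5 (attained at k = 0)
  C[2][0] = min over k of (A[2][0] + B[0][0] = 5 + -3 = 2, A[2][1] + B[1][0] = -1 + 8 = 7, A[2][2] + B[2][0] = -4 + 6 = 2) = 2 (attained at k = 0)
  C[2][1] = min over k of (A[2][0] + B[0][1] = 5 + 5 = 10, A[2][1] + B[1][1] = -1 + 1 = 0, A[2][2] + B[2][1] = -4 + -2 = -6) = -6 (attained at k = 2)
  C[2][2] = min over k of (A[2][0] + B[0][2] = 5 + 0 = 5, A[2][1] + B[1][2] = -1 + 10 = 9, A[2][2] + B[2][2] = -4 + 6 = 2) = 2 (attained at k = 2)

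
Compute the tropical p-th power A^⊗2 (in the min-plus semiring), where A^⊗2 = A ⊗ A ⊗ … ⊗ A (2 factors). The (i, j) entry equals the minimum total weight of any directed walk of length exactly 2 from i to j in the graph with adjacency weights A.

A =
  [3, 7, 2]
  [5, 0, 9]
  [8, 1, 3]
A^⊗2 =
  [6, 3, 5]
  [5, 0, 7]
  [6, 1, 6]

Each entry (A^⊗2)_ij equals the minimum over all length-2 walks i = v_0 → v_1 → … → v_2 = j of Σ_t A[v_t][v_{t+1}]. For example, for (i, j) = (0, 2) we minimise over 3 possible intermediate vertex sequences; the minimum is 5, attained along the walk 0 → 0 → 2.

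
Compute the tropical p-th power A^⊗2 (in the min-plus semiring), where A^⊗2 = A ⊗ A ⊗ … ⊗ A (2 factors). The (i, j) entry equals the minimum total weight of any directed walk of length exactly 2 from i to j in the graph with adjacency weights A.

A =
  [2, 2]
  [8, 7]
A^⊗2 =
  [4, 4]
  [10, 10]

Each entry (A^⊗2)_ij equals the minimum over all length-2 walks i = v_0 → v_1 → … → v_2 = j of Σ_t A[v_t][v_{t+1}]. For example, for (i, j) = (0, 1) we minimise over 2 possible intermediate vertex sequences; the minimum is 4, attained along the walk 0 → 0 → 1.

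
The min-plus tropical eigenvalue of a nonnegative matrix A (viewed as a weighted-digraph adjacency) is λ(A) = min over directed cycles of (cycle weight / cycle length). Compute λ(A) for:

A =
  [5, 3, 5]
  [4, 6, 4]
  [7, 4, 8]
λ(A) = 7/2

Enumerate directed cycles and compute their means (weight / length). Sample:
  cycle 0 → 0: weight = 5, length = 1, mean = 5/1 ≈ 5.000
  cycle 1 → 1: weight = 6, length = 1, mean = 6/1 ≈ 6.000
  cycle 2 → 2: weight = 8, length = 1, mean = 8/1 ≈ 8.000
  cycle 0 → 1 → 0: weight = 7, length = 2, mean = 7/2 ≈ 3.500
  cycle 0 → 2 → 0: weight = 12, length = 2, mean = 12/2 ≈ 6.000
  cycle 1 → 0 → 1: weight = 7, length = 2, mean = 7/2 ≈ 3.500
Minimum mean = 3.500, attained e.g. along the cycle 0 → 1 → 0 with weight 7 and length 2. So λ(A) = 7/2 = 7/2.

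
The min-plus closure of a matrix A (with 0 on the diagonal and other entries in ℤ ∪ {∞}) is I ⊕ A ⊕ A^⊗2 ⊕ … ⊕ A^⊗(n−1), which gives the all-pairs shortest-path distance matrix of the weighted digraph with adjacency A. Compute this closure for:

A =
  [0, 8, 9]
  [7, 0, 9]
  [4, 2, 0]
Closure =
  [0, 8, 9]
  [7, 0, 9]
  [4, 2, 0]

This is the Floyd-Warshall all-pairs shortest-path computation. For each intermediate vertex k = 0, 1, …, 2, update dist[i][j] ← min(dist[i][j], dist[i][k] + dist[k][j]). The final matrix gives, for each (i, j), the minimum total weight of any directed path from i to j (possibly empty when i = j).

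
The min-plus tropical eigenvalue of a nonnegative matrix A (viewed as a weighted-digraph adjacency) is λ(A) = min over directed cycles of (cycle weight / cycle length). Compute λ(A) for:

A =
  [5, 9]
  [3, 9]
λ(A) = 5

Enumerate directed cycles and compute their means (weight / length). Sample:
  cycle 0 → 0: weight = 5, length = 1, mean = 5/1 ≈ 5.000
  cycle 1 → 1: weight = 9, length = 1, mean = 9/1 ≈ 9.000
  cycle 0 → 1 → 0: weight = 12, length = 2, mean = 12/2 ≈ 6.000
  cycle 1 → 0 → 1: weight = 12, length = 2, mean = 12/2 ≈ 6.000
Minimum mean = 5.000, attained e.g. along the cycle 0 → 0 with weight 5 and length 1. So λ(A) = 5/1 = 5.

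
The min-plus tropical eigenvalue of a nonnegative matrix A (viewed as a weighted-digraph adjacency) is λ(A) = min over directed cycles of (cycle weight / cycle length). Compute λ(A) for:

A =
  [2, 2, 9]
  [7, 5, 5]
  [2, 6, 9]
λ(A) = 2

Enumerate directed cycles and compute their means (weight / length). Sample:
  cycle 0 → 0: weight = 2, length = 1, mean = 2/1 ≈ 2.000
  cycle 1 → 1: weight = 5, length = 1, mean = 5/1 ≈ 5.000
  cycle 2 → 2: weight = 9, length = 1, mean = 9/1 ≈ 9.000
  cycle 0 → 1 → 0: weight = 9, length = 2, mean = 9/2 ≈ 4.500
  cycle 0 → 2 → 0: weight = 11, length = 2, mean = 11/2 ≈ 5.500
  cycle 1 → 0 → 1: weight = 9, length = 2, mean = 9/2 ≈ 4.500
Minimum mean = 2.000, attained e.g. along the cycle 0 → 0 with weight 2 and length 1. So λ(A) = 2/1 = 2.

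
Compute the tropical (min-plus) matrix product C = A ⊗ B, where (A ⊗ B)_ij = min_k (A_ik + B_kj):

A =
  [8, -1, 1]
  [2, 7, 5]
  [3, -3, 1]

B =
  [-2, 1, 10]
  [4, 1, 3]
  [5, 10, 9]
A ⊗ B =
  [3, 0, 2]
  [0, 3, 10]
  [1, -2, 0]

Apply the min-plus product entry-by-entry:
  C[0][0] = min over k of (A[0][0] + B[0][0] = 8 + -2 = 6, A[0][1] + B[1][0] = -1 + 4 = 3, A[0][2] + B[2][0] = 1 + 5 = 6) = 3 (attained at k = 1)
  C[0][1] = min over k of (A[0][0] + B[0][1] = 8 + 1 = 9, A[0][1] + B[1][1] = -1 + 1 = 0, A[0][2] + B[2][1] = 1 + 10 = 11) = 0 (attained at k = 1)
  C[0][2] = min over k of (A[0][0] + B[0][2] = 8 + 10 = 18, A[0][1] + B[1][2] = -1 + 3 = 2, A[0][2] + B[2][2] = 1 + 9 = 10) = 2 (attained at k = 1)
  C[1][0] = min over k of (A[1][0] + B[0][0] = 2 + -2 = 0, A[1][1] + B[1][0] = 7 + 4 = 11, A[1][2] + B[2][0] = 5 + 5 = 10) = 0 (attained at k = 0)
  C[1][1] = min over k of (A[1][0] + B[0][1] = 2 + 1 = 3, A[1][1] + B[1][1] = 7 + 1 = 8, A[1][2] + B[2][1] = 5 + 10 = 15) = 3 (attained at k = 0)
  C[1][2] = min over k of (A[1][0] + B[0][2] = 2 + 10 = 12, A[1][1] + B[1][2] = 7 + 3 = 10, A[1][2] + B[2][2] = 5 + 9 = 14) = 10 (attained at k = 1)
  C[2][0] = min over k of (A[2][0] + B[0][0] = 3 + -2 = 1, A[2][1] + B[1][0] = -3 + 4 = 1, A[2][2] + B[2][0] = 1 + 5 = 6) = 1 (attained at k = 0)
  C[2][1] = min over k of (A[2][0] + B[0][1] = 3 + 1 = 4, A[2][1] + B[1][1] = -3 + 1 = -2, A[2][2] + B[2][1] = 1 + 10 = 11) = -2 (attained at k = 1)
  C[2][2] = min over k of (A[2][0] + B[0][2] = 3 + 10 = 13, A[2][1] + B[1][2] = -3 + 3 = 0, A[2][2] + B[2][2] = 1 + 9 = 10) = 0 (attained at k = 1)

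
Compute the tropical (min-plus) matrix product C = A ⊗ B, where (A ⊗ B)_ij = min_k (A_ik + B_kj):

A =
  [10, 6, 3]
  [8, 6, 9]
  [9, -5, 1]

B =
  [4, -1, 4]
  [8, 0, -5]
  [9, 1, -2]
A ⊗ B =
  [12, 4, 1]
  [12, 6, 1]
  [3, -5, -10]

Apply the min-plus product entry-by-entry:
  C[0][0] = min over k of (A[0][0] + B[0][0] = 10 + 4 = 14, A[0][1] + B[1][0] = 6 + 8 = 14, A[0][2] + B[2][0] = 3 + 9 = 12) = 12 (attained at k = 2)
  C[0][1] = min over k of (A[0][0] + B[0][1] = 10 + -1 = 9, A[0][1] + B[1][1] = 6 + 0 = 6, A[0][2] + B[2][1] = 3 + 1 = 4) = 4 (attained at k = 2)
  C[0][2] = min over k of (A[0][0] + B[0][2] = 10 + 4 = 14, A[0][1] + B[1][2] = 6 + -5 = 1, A[0][2] + B[2][2] = 3 + -2 = 1) = 1 (attained at k = 1)
  C[1][0] = min over k of (A[1][0] + B[0][0] = 8 + 4 = 12, A[1][1] + B[1][0] = 6 + 8 = 14, A[1][2] + B[2][0] = 9 + 9 = 18) = 12 (attained at k = 0)
  C[1][1] = min over k of (A[1][0] + B[0][1] = 8 + -1 = 7, A[1][1] + B[1][1] = 6 + 0 = 6, A[1][2] + B[2][1] = 9 + 1 = 10) = 6 (attained at k = 1)
  C[1][2] = min over k of (A[1][0] + B[0][2] = 8 + 4 = 12, A[1][1] + B[1][2] = 6 + -5 = 1, A[1][2] + B[2][2] = 9 + -2 = 7) = 1 (attained at k = 1)
  C[2][0] = min over k of (A[2][0] + B[0][0] = 9 + 4 = 13, A[2][1] + B[1][0] = -5 + 8 = 3, A[2][2] + B[2][0] = 1 + 9 = 10) = 3 (attained at k = 1)
  C[2][1] = min over k of (A[2][0] + B[0][1] = 9 + -1 = 8, A[2][1] + B[1][1] = -5 + 0 = -5, A[2][2] + B[2][1] = 1 + 1 = 2) = -5 (attained at k = 1)
  C[2][2] = min over k of (A[2][0] + B[0][2] = 9 + 4 = 13, A[2][1] + B[1][2] = -5 + -5 = -10, A[2][2] + B[2][2] = 1 + -2 = -1) = -10 (attained at k = 1)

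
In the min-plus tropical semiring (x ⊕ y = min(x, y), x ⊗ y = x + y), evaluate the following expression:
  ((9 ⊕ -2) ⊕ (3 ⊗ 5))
((9 ⊕ -2) ⊕ (3 ⊗ 5)) = -2

Expand innermost to outermost. Recall ⊕ takes the minimum of its arguments and ⊗ takes their sum. Working out the expression ((9 ⊕ -2) ⊕ (3 ⊗ 5)) gives -2.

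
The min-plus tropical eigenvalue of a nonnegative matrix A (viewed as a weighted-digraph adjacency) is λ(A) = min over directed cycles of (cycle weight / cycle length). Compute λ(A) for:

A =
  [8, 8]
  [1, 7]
λ(A) = 9/2

Enumerate directed cycles and compute their means (weight / length). Sample:
  cycle 0 → 0: weight = 8, length = 1, mean = 8/1 ≈ 8.000
  cycle 1 → 1: weight = 7, length = 1, mean = 7/1 ≈ 7.000
  cycle 0 → 1 → 0: weight = 9, length = 2, mean = 9/2 ≈ 4.500
  cycle 1 → 0 → 1: weight = 9, length = 2, mean = 9/2 ≈ 4.500
Minimum mean = 4.500, attained e.g. along the cycle 0 → 1 → 0 with weight 9 and length 2. So λ(A) = 9/2 = 9/2.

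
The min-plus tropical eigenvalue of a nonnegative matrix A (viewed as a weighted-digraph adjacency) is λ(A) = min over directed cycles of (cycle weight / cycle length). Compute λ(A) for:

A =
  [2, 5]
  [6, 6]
λ(A) = 2

Enumerate directed cycles and compute their means (weight / length). Sample:
  cycle 0 → 0: weight = 2, length = 1, mean = 2/1 ≈ 2.000
  cycle 1 → 1: weight = 6, length = 1, mean = 6/1 ≈ 6.000
  cycle 0 → 1 → 0: weight = 11, length = 2, mean = 11/2 ≈ 5.500
  cycle 1 → 0 → 1: weight = 11, length = 2, mean = 11/2 ≈ 5.500
Minimum mean = 2.000, attained e.g. along the cycle 0 → 0 with weight 2 and length 1. So λ(A) = 2/1 = 2.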